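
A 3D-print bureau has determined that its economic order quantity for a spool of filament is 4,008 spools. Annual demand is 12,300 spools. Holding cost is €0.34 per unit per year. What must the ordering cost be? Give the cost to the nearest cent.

Invert the EOQ relation Q*² = 2DS/H.
From Q* = √(2DS/H): S = Q*²H / (2D) = 4,008² × 0.34 / (2 × 12,300) = 222.0236.

S ≈ €222.02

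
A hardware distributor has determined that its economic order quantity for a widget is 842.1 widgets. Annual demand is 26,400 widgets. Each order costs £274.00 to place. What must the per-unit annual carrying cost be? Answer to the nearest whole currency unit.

H ≈ £20

Invert the EOQ relation Q*² = 2DS/H.
From Q* = √(2DS/H): H = 2DS / Q*² = 2 × 26,400 × 274 / 842.1² = 20.4013.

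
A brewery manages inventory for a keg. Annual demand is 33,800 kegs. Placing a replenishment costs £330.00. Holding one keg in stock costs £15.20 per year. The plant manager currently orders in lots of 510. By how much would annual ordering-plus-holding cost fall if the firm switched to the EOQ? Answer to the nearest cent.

EOQ = √(2DS/H) = √(2 × 33,800 × 330 / 15.2) ≈ 1211.46.
Cost at Q* = (D/Q*)S + (Q*/2)H = √(2DSH) ≈ £18,414.17.
Cost at Q = 510: (33,800/510)×330 + (510/2)×15.2 = £21,870.59 + £3,876.00 = £25,746.59.
Excess = £25,746.59 − £18,414.17 = £7,332.42.

Extra cost ≈ £7,332.42 per year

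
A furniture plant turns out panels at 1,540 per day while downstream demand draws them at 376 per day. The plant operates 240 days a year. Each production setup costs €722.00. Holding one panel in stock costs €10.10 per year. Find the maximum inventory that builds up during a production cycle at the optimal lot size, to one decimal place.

I_max ≈ 3,122.8 panels

Annual demand D = 376 × 240 = 90,240.
Production build-up factor (1 − d/p) = 1 − 376/1,540 = 0.7558.
Q* = √(2DS / (H(1 − d/p))) = √(2 × 90,240 × 722 / (10.1 × 0.7558)).
= √(130,306,560 / 7.634) ≈ 4131.486.
Maximum inventory = Q*(1 − d/p) = 4131.486 × 0.7558 ≈ 3122.760.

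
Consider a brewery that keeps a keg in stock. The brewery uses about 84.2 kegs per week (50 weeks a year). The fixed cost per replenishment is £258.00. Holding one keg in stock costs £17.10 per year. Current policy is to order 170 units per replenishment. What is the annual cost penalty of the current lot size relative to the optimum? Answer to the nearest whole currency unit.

Extra cost ≈ £1,748 per year

Annual demand D = 84.2 × 50 = 4,210.
EOQ = √(2DS/H) = √(2 × 4,210 × 258 / 17.1) ≈ 356.42.
Cost at Q* = (D/Q*)S + (Q*/2)H = √(2DSH) ≈ £6,094.86.
Cost at Q = 170: (4,210/170)×258 + (170/2)×17.1 = £6,389.29 + £1,453.50 = £7,842.79.
Excess = £7,842.79 − £6,094.86 = £1,747.93.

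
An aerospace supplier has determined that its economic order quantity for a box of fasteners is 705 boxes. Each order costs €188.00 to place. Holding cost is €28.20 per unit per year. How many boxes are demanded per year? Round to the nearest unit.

D ≈ 37,277 boxes per year

Invert the EOQ relation Q*² = 2DS/H.
From Q* = √(2DS/H): D = Q*²H / (2S) = 705² × 28.2 / (2 × 188) = 37276.875.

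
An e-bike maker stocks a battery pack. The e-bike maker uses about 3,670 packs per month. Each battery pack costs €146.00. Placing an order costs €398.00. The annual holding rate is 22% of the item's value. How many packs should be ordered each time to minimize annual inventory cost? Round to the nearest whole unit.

Annual demand D = 3,670 × 12 = 44,040.
Holding cost H = 0.22 × €146.00 = €32.1200 per unit per year.
EOQ = √(2DS / H) = √(2 × 44,040 × 398 / 32.12).
= √(35,055,840 / 32.12) = √1,091,402.2416 ≈ 1044.702.

Q* ≈ 1,045 packs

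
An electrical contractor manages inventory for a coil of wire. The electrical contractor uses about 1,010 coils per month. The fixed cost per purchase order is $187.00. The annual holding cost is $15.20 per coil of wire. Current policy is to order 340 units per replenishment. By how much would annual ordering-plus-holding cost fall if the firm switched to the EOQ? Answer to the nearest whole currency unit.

Annual demand D = 1,010 × 12 = 12,120.
EOQ = √(2DS/H) = √(2 × 12,120 × 187 / 15.2) ≈ 546.09.
Cost at Q* = (D/Q*)S + (Q*/2)H = √(2DSH) ≈ $8,300.59.
Cost at Q = 340: (12,120/340)×187 + (340/2)×15.2 = $6,666.00 + $2,584.00 = $9,250.00.
Excess = $9,250.00 − $8,300.59 = $949.41.

Extra cost ≈ $949 per year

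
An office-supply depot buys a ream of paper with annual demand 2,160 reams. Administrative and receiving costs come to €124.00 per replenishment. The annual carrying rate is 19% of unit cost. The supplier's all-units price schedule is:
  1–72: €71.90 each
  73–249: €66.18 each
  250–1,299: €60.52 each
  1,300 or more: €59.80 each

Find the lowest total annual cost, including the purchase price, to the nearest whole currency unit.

TC* ≈ €133,232

Holding cost per unit per year at price C is H = 0.19·C.
Evaluate total cost at each tier's feasible EOQ or, if the EOQ is below the tier, at the tier's minimum quantity.
Tier 1 (€71.90): EOQ = 198.0 exceeds tier's upper bound 72, so this tier is dominated.
EOQ at €66.18 = 206.4 (feasible in tier 2): TC = 2,160×€66.18 + (2,160/206.4)×124 + (206.4/2)×0.19×€66.18 = €145,544.13.
EOQ at €60.52 = 215.8 < 250, so use break Q=250: TC = 2,160×€60.52 + (2,160/250.0)×124 + (250.0/2)×0.19×€60.52 = €133,231.91.
EOQ at €59.80 = 217.1 < 1300, so use break Q=1300: TC = 2,160×€59.80 + (2,160/1300.0)×124 + (1300.0/2)×0.19×€59.80 = €136,759.33.
Lowest total cost among the candidates is at Q = 250.0.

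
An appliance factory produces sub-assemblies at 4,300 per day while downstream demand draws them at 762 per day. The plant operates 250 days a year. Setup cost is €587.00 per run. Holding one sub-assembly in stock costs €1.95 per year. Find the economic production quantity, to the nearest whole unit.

Q* ≈ 11,806 sub-assemblies

Annual demand D = 762 × 250 = 190,500.
Production build-up factor (1 − d/p) = 1 − 762/4,300 = 0.8228.
Q* = √(2DS / (H(1 − d/p))) = √(2 × 190,500 × 587 / (1.95 × 0.8228)).
= √(223,647,000 / 1.6044) ≈ 11806.456.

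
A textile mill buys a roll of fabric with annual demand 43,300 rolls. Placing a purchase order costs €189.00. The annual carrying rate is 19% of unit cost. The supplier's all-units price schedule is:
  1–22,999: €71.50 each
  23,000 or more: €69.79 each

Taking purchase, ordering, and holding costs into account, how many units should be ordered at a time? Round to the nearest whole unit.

Holding cost per unit per year at price C is H = 0.19·C.
Evaluate total cost at each tier's feasible EOQ or, if the EOQ is below the tier, at the tier's minimum quantity.
EOQ at €71.50 = 1097.6 (feasible in tier 1): TC = 43,300×€71.50 + (43,300/1097.6)×189 + (1097.6/2)×0.19×€71.50 = €3,110,861.44.
EOQ at €69.79 = 1111.0 < 23000, so use break Q=23000: TC = 43,300×€69.79 + (43,300/23000.0)×189 + (23000.0/2)×0.19×€69.79 = €3,174,753.96.
Lowest total cost is €3,110,861.44 at Q = 1097.6.

Q* ≈ 1,098 rolls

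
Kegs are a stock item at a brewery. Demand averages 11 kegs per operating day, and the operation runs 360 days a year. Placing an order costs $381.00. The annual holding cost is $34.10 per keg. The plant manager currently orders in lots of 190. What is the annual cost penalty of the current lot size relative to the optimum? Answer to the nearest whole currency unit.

Annual demand D = 11 × 360 = 3,960.
EOQ = √(2DS/H) = √(2 × 3,960 × 381 / 34.1) ≈ 297.47.
Cost at Q* = (D/Q*)S + (Q*/2)H = √(2DSH) ≈ $10,143.84.
Cost at Q = 190: (3,960/190)×381 + (190/2)×34.1 = $7,940.84 + $3,239.50 = $11,180.34.
Excess = $11,180.34 − $10,143.84 = $1,036.50.

Extra cost ≈ $1,037 per year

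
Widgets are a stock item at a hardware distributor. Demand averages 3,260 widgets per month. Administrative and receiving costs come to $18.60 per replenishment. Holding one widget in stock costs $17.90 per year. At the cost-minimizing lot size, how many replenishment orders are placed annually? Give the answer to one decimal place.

N ≈ 137.2 orders per year

Annual demand D = 3,260 × 12 = 39,120.
The optimal lot size = √(2DS/H) = √(2 × 39,120 × 18.6 / 17.9) ≈ 285.13.
Orders per year = D / Q* = 39,120 / 285.13 ≈ 137.200.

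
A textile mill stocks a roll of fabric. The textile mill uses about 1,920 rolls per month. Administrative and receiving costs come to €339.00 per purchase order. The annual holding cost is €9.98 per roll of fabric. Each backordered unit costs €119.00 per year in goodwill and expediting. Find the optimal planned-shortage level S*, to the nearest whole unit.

S* ≈ 101 rolls

Annual demand D = 1,920 × 12 = 23,040.
With planned backorders, Q* = √(2DS/H) · √((H+B)/B).
√(2DS/H) = √(2 × 23,040 × 339 / 9.98) = 1251.097.
√((H+B)/B) = √((9.98+119)/119) = 1.0411.
Q* ≈ 1302.502.
S* = Q* · H/(H+B) = 1302.502 × 9.98/128.98 ≈ 100.783.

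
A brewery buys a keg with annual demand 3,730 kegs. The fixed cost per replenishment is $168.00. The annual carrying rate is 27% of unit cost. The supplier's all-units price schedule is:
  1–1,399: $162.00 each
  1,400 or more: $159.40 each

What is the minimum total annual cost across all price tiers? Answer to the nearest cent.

TC* ≈ $611,663.95

Holding cost per unit per year at price C is H = 0.27·C.
Candidates are each tier's EOQ (if it falls in that tier) and each price-break quantity.
EOQ at $162.00 = 169.3 (feasible in tier 1): TC = 3,730×$162.00 + (3,730/169.3)×168 + (169.3/2)×0.27×$162.00 = $611,663.95.
EOQ at $159.40 = 170.6 < 1400, so use break Q=1400: TC = 3,730×$159.40 + (3,730/1400.0)×168 + (1400.0/2)×0.27×$159.40 = $625,136.20.
Lowest total cost among the candidates is at Q = 169.3.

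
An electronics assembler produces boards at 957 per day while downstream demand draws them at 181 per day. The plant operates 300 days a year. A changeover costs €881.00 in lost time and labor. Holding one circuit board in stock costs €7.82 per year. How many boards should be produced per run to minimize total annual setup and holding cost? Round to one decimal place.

Annual demand D = 181 × 300 = 54,300.
Production build-up factor (1 − d/p) = 1 − 181/957 = 0.8109.
Q* = √(2DS / (H(1 − d/p))) = √(2 × 54,300 × 881 / (7.82 × 0.8109)).
= √(95,676,600 / 6.341) ≈ 3884.406.

Q* ≈ 3,884.4 boards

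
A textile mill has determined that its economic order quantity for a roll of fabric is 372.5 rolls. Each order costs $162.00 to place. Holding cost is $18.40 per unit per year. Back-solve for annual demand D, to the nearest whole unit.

Invert the EOQ relation Q*² = 2DS/H.
From Q* = √(2DS/H): D = Q*²H / (2S) = 372.5² × 18.4 / (2 × 162) = 7879.985.

D ≈ 7,880 rolls per year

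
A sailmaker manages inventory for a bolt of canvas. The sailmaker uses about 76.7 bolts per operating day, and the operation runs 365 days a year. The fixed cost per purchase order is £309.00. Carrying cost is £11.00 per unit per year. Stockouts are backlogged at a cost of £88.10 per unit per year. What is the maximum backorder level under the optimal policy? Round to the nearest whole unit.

S* ≈ 148 bolts

Annual demand D = 76.7 × 365 = 27,995.5.
With planned backorders, Q* = √(2DS/H) · √((H+B)/B).
√(2DS/H) = √(2 × 27,995.5 × 309 / 11) = 1254.128.
√((H+B)/B) = √((11+88.1)/88.1) = 1.0606.
Q* ≈ 1330.120.
S* = Q* · H/(H+B) = 1330.120 × 11/99.1 ≈ 147.642.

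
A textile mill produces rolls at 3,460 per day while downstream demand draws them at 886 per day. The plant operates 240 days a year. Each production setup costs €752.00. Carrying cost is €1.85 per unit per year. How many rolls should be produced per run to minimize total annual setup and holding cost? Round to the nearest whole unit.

Q* ≈ 15,244 rolls

Annual demand D = 886 × 240 = 212,640.
Production build-up factor (1 − d/p) = 1 − 886/3,460 = 0.7439.
Q* = √(2DS / (H(1 − d/p))) = √(2 × 212,640 × 752 / (1.85 × 0.7439)).
= √(319,810,560 / 1.3763) ≈ 15243.838.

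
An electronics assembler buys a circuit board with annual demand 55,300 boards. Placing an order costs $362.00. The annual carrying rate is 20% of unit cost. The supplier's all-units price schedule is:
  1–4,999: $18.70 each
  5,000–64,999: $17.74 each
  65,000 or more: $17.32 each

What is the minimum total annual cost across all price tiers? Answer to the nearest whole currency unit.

TC* ≈ $993,896

Holding cost per unit per year at price C is H = 0.20·C.
Candidates are each tier's EOQ (if it falls in that tier) and each price-break quantity.
EOQ at $18.70 = 3271.9 (feasible in tier 1): TC = 55,300×$18.70 + (55,300/3271.9)×362 + (3271.9/2)×0.20×$18.70 = $1,046,346.79.
EOQ at $17.74 = 3359.2 < 5000, so use break Q=5000: TC = 55,300×$17.74 + (55,300/5000.0)×362 + (5000.0/2)×0.20×$17.74 = $993,895.72.
EOQ at $17.32 = 3399.7 < 65000, so use break Q=65000: TC = 55,300×$17.32 + (55,300/65000.0)×362 + (65000.0/2)×0.20×$17.32 = $1,070,683.98.
Lowest total cost among the candidates is at Q = 5000.0.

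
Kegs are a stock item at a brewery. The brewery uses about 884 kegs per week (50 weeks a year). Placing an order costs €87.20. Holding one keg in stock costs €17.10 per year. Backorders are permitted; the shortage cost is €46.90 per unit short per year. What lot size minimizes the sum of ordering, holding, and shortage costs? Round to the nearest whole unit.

Q* ≈ 784 kegs

Annual demand D = 884 × 50 = 44,200.
With planned backorders, Q* = √(2DS/H) · √((H+B)/B).
√(2DS/H) = √(2 × 44,200 × 87.2 / 17.1) = 671.408.
√((H+B)/B) = √((17.1+46.9)/46.9) = 1.1682.
Q* ≈ 784.314.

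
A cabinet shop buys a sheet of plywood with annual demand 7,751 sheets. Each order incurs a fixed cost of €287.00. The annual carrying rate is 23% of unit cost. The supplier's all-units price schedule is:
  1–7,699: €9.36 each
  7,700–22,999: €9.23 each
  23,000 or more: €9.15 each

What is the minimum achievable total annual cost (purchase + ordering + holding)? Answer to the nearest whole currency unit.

TC* ≈ €75,644

Holding cost per unit per year at price C is H = 0.23·C.
Evaluate total cost at each tier's feasible EOQ or, if the EOQ is below the tier, at the tier's minimum quantity.
EOQ at €9.36 = 1437.6 (feasible in tier 1): TC = 7,751×€9.36 + (7,751/1437.6)×287 + (1437.6/2)×0.23×€9.36 = €75,644.19.
EOQ at €9.23 = 1447.7 < 7700, so use break Q=7700: TC = 7,751×€9.23 + (7,751/7700.0)×287 + (7700.0/2)×0.23×€9.23 = €80,003.80.
EOQ at €9.15 = 1454.0 < 23000, so use break Q=23000: TC = 7,751×€9.15 + (7,751/23000.0)×287 + (23000.0/2)×0.23×€9.15 = €95,220.12.
Lowest total cost among the candidates is at Q = 1437.6.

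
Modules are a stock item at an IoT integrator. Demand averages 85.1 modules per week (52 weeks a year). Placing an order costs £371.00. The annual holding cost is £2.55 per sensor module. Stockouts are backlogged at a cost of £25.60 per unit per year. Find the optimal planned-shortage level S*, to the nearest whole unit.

Annual demand D = 85.1 × 52 = 4,425.2.
With planned backorders, Q* = √(2DS/H) · √((H+B)/B).
√(2DS/H) = √(2 × 4,425.2 × 371 / 2.55) = 1134.745.
√((H+B)/B) = √((2.55+25.6)/25.6) = 1.0486.
Q* ≈ 1189.919.
S* = Q* · H/(H+B) = 1189.919 × 2.55/28.15 ≈ 107.790.

S* ≈ 108 modules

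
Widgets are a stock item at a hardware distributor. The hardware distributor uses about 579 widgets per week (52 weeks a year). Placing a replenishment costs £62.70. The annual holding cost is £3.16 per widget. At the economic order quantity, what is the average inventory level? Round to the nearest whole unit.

Annual demand D = 579 × 52 = 30,108.
Q* = √(2DS/H) = √(2 × 30,108 × 62.7 / 3.16) ≈ 1093.07.
Average inventory = Q*/2 ≈ 1093.07 / 2 = 546.533.

Average inventory ≈ 547 widgets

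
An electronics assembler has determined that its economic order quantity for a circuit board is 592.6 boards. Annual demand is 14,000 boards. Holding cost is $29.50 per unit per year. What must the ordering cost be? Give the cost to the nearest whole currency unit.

S ≈ $370

Invert the EOQ relation Q*² = 2DS/H.
From Q* = √(2DS/H): S = Q*²H / (2D) = 592.6² × 29.5 / (2 × 14,000) = 369.9877.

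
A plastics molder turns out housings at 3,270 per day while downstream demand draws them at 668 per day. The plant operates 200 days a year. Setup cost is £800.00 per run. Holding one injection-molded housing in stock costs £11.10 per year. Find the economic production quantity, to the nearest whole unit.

Annual demand D = 668 × 200 = 133,600.
Production build-up factor (1 − d/p) = 1 − 668/3,270 = 0.7957.
Q* = √(2DS / (H(1 − d/p))) = √(2 × 133,600 × 800 / (11.1 × 0.7957)).
= √(213,760,000 / 8.8325) ≈ 4919.511.

Q* ≈ 4,920 housings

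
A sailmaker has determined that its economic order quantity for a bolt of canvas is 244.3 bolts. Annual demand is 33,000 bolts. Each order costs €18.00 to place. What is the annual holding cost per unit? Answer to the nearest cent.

Invert the EOQ relation Q*² = 2DS/H.
From Q* = √(2DS/H): H = 2DS / Q*² = 2 × 33,000 × 18 / 244.3² = 19.9053.

H ≈ €19.91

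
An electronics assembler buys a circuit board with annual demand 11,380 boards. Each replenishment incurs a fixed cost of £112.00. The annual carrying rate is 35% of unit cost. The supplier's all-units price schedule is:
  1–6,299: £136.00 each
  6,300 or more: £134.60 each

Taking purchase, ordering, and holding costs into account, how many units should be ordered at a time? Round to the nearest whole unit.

Holding cost per unit per year at price C is H = 0.35·C.
Evaluate total cost at each tier's feasible EOQ or, if the EOQ is below the tier, at the tier's minimum quantity.
EOQ at £136.00 = 231.4 (feasible in tier 1): TC = 11,380×£136.00 + (11,380/231.4)×112 + (231.4/2)×0.35×£136.00 = £1,558,695.36.
EOQ at £134.60 = 232.6 < 6300, so use break Q=6300: TC = 11,380×£134.60 + (11,380/6300.0)×112 + (6300.0/2)×0.35×£134.60 = £1,680,346.81.
Lowest total cost is £1,558,695.36 at Q = 231.4.

Q* ≈ 231 boards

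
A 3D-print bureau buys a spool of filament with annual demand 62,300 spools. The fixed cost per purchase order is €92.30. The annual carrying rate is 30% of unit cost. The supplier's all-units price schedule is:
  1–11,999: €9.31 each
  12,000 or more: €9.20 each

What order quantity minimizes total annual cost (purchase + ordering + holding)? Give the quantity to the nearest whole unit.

Holding cost per unit per year at price C is H = 0.30·C.
Evaluate total cost at each tier's feasible EOQ or, if the EOQ is below the tier, at the tier's minimum quantity.
EOQ at €9.31 = 2029.2 (feasible in tier 1): TC = 62,300×€9.31 + (62,300/2029.2)×92.3 + (2029.2/2)×0.30×€9.31 = €585,680.55.
EOQ at €9.20 = 2041.3 < 12000, so use break Q=12000: TC = 62,300×€9.20 + (62,300/12000.0)×92.3 + (12000.0/2)×0.30×€9.20 = €590,199.19.
Lowest total cost is €585,680.55 at Q = 2029.2.

Q* ≈ 2,029 spools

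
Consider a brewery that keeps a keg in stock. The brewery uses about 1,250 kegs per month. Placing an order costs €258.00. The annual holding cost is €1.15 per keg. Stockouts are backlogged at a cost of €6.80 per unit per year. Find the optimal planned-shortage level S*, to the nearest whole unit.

Annual demand D = 1,250 × 12 = 15,000.
With planned backorders, Q* = √(2DS/H) · √((H+B)/B).
√(2DS/H) = √(2 × 15,000 × 258 / 1.15) = 2594.308.
√((H+B)/B) = √((1.15+6.8)/6.8) = 1.0813.
Q* ≈ 2805.115.
S* = Q* · H/(H+B) = 2805.115 × 1.15/7.95 ≈ 405.771.

S* ≈ 406 kegs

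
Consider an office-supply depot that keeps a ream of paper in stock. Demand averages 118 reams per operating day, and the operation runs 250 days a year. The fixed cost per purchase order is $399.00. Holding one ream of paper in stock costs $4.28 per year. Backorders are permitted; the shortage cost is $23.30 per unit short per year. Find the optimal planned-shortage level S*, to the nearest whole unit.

Annual demand D = 118 × 250 = 29,500.
With planned backorders, Q* = √(2DS/H) · √((H+B)/B).
√(2DS/H) = √(2 × 29,500 × 399 / 4.28) = 2345.258.
√((H+B)/B) = √((4.28+23.3)/23.3) = 1.0880.
Q* ≈ 2551.583.
S* = Q* · H/(H+B) = 2551.583 × 4.28/27.58 ≈ 395.967.

S* ≈ 396 reams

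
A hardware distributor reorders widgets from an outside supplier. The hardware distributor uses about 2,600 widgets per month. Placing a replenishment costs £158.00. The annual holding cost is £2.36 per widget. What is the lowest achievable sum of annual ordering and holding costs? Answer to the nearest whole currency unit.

Annual demand D = 2,600 × 12 = 31,200.
EOQ = √(2DS/H) = √(2 × 31,200 × 158 / 2.36) ≈ 2043.92.
At the optimum the two cost components are equal, so total cost = 2·(Q*/2)H = Q*·H.
Minimum total = √(2DSH) = √(2 × 31,200 × 158 × 2.36) ≈ 4823.662.

TC* ≈ £4,824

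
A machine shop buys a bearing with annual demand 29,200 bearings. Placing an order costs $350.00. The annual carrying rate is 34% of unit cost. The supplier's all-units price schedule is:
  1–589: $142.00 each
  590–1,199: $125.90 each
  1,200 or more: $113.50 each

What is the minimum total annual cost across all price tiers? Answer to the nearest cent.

TC* ≈ $3,345,870.67

Holding cost per unit per year at price C is H = 0.34·C.
For each price level, check whether its EOQ is feasible; otherwise the best quantity at that price is the breakpoint.
Tier 1 ($142.00): EOQ = 650.7 exceeds tier's upper bound 589, so this tier is dominated.
EOQ at $125.90 = 691.0 (feasible in tier 2): TC = 29,200×$125.90 + (29,200/691.0)×350 + (691.0/2)×0.34×$125.90 = $3,705,859.63.
EOQ at $113.50 = 727.8 < 1200, so use break Q=1200: TC = 29,200×$113.50 + (29,200/1200.0)×350 + (1200.0/2)×0.34×$113.50 = $3,345,870.67.
Lowest total cost among the candidates is at Q = 1200.0.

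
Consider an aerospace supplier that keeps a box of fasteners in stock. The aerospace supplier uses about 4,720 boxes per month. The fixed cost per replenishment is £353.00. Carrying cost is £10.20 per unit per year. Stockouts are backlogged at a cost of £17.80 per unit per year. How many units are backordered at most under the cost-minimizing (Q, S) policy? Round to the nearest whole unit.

Annual demand D = 4,720 × 12 = 56,640.
With planned backorders, Q* = √(2DS/H) · √((H+B)/B).
√(2DS/H) = √(2 × 56,640 × 353 / 10.2) = 1979.994.
√((H+B)/B) = √((10.2+17.8)/17.8) = 1.2542.
Q* ≈ 2483.321.
S* = Q* · H/(H+B) = 2483.321 × 10.2/28 ≈ 904.638.

S* ≈ 905 boxes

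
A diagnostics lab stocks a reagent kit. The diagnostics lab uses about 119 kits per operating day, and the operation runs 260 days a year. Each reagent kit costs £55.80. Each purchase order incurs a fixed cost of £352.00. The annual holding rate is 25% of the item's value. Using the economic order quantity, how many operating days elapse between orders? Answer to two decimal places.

T ≈ 10.50 days

Annual demand D = 119 × 260 = 30,940.
Holding cost H = 0.25 × £55.80 = £13.9500 per unit per year.
Q* = √(2DS/H) = √(2 × 30,940 × 352 / 13.95) ≈ 1249.57.
Cycle time = Q*/D × 260 = 1249.57 / 30,940 × 260 ≈ 10.501 days.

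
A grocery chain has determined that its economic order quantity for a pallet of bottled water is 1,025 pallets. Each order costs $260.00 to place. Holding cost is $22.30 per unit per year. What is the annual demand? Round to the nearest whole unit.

Squaring Q* = √(2DS/H) gives Q*² = 2DS/H.
From Q* = √(2DS/H): D = Q*²H / (2S) = 1,025² × 22.3 / (2 × 260) = 45055.649.

D ≈ 45,056 pallets per year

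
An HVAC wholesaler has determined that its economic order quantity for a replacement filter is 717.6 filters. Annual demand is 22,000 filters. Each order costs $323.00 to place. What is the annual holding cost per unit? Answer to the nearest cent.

Squaring Q* = √(2DS/H) gives Q*² = 2DS/H.
From Q* = √(2DS/H): H = 2DS / Q*² = 2 × 22,000 × 323 / 717.6² = 27.5988.

H ≈ $27.60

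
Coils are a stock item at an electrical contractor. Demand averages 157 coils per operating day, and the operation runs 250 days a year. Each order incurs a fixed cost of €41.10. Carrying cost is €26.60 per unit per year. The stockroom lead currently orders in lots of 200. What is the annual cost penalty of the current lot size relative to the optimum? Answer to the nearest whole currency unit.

Extra cost ≈ €1,462 per year

Annual demand D = 157 × 250 = 39,250.
EOQ = √(2DS/H) = √(2 × 39,250 × 41.1 / 26.6) ≈ 348.27.
Cost at Q* = (D/Q*)S + (Q*/2)H = √(2DSH) ≈ €9,263.96.
Cost at Q = 200: (39,250/200)×41.1 + (200/2)×26.6 = €8,065.88 + €2,660.00 = €10,725.88.
Excess = €10,725.88 − €9,263.96 = €1,461.92.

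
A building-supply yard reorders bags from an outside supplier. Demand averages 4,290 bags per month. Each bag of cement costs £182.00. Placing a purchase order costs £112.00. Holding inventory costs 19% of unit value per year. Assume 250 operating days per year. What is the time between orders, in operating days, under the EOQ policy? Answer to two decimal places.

Annual demand D = 4,290 × 12 = 51,480.
Holding cost H = 0.19 × £182.00 = £34.5800 per unit per year.
The optimal lot size = √(2DS/H) = √(2 × 51,480 × 112 / 34.58) ≈ 577.47.
Cycle time = Q*/D × 250 = 577.47 / 51,480 × 250 ≈ 2.804 days.

T ≈ 2.80 days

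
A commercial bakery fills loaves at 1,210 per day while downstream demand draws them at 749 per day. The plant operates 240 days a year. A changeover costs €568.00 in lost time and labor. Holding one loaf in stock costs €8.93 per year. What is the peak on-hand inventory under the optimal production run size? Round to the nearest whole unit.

I_max ≈ 2,952 loaves

Annual demand D = 749 × 240 = 179,760.
Production build-up factor (1 − d/p) = 1 − 749/1,210 = 0.3810.
Q* = √(2DS / (H(1 − d/p))) = √(2 × 179,760 × 568 / (8.93 × 0.3810)).
= √(204,207,360 / 3.4023) ≈ 7747.332.
Maximum inventory = Q*(1 − d/p) = 7747.332 × 0.3810 ≈ 2951.670.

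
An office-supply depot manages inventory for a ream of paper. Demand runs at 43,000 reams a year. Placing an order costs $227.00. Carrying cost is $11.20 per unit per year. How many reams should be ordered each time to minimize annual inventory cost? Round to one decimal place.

EOQ = √(2DS / H) = √(2 × 43,000 × 227 / 11.2).
= √(19,522,000 / 11.2) = √1,743,035.7143 ≈ 1320.241.

Q* ≈ 1,320.2 reams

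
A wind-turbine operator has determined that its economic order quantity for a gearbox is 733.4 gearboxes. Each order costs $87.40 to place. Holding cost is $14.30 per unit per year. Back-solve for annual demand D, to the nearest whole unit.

Squaring Q* = √(2DS/H) gives Q*² = 2DS/H.
From Q* = √(2DS/H): D = Q*²H / (2S) = 733.4² × 14.3 / (2 × 87.4) = 44002.406.

D ≈ 44,002 gearboxes per year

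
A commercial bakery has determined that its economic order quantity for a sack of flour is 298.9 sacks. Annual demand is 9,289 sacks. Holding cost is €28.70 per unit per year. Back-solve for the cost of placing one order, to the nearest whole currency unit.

S ≈ €138

The basic EOQ model gives Q* = √(2DS/H); rearrange for the unknown.
From Q* = √(2DS/H): S = Q*²H / (2D) = 298.9² × 28.7 / (2 × 9,289) = 138.0177.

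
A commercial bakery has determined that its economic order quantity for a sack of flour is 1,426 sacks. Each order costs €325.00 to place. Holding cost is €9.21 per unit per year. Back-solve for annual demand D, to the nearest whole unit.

Invert the EOQ relation Q*² = 2DS/H.
From Q* = √(2DS/H): D = Q*²H / (2S) = 1,426² × 9.21 / (2 × 325) = 28812.791.

D ≈ 28,813 sacks per year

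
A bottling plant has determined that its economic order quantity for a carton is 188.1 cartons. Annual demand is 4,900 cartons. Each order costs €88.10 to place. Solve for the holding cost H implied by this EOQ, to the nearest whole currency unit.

The basic EOQ model gives Q* = √(2DS/H); rearrange for the unknown.
From Q* = √(2DS/H): H = 2DS / Q*² = 2 × 4,900 × 88.1 / 188.1² = 24.4019.

H ≈ €24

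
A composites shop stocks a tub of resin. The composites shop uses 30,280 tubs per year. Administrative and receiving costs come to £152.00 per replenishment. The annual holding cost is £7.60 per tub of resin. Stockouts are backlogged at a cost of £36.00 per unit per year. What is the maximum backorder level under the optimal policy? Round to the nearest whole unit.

With planned backorders, Q* = √(2DS/H) · √((H+B)/B).
√(2DS/H) = √(2 × 30,280 × 152 / 7.6) = 1100.545.
√((H+B)/B) = √((7.6+36)/36) = 1.1005.
Q* ≈ 1211.156.
S* = Q* · H/(H+B) = 1211.156 × 7.6/43.6 ≈ 211.119.

S* ≈ 211 tubs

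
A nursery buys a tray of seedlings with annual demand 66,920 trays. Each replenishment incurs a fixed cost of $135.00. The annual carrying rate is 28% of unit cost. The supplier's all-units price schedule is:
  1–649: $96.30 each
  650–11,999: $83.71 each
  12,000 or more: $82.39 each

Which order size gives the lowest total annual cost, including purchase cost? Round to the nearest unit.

Holding cost per unit per year at price C is H = 0.28·C.
Evaluate total cost at each tier's feasible EOQ or, if the EOQ is below the tier, at the tier's minimum quantity.
Tier 1 ($96.30): EOQ = 818.6 exceeds tier's upper bound 649, so this tier is dominated.
EOQ at $83.71 = 878.0 (feasible in tier 2): TC = 66,920×$83.71 + (66,920/878.0)×135 + (878.0/2)×0.28×$83.71 = $5,622,452.35.
EOQ at $82.39 = 885.0 < 12000, so use break Q=12000: TC = 66,920×$82.39 + (66,920/12000.0)×135 + (12000.0/2)×0.28×$82.39 = $5,652,706.85.
Lowest total cost is $5,622,452.35 at Q = 878.0.

Q* ≈ 878 trays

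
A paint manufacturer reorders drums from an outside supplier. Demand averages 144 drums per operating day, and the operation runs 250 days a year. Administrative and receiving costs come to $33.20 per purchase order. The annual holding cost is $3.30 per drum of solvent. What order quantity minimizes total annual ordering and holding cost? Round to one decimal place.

Q* ≈ 851.1 drums

Annual demand D = 144 × 250 = 36,000.
EOQ = √(2DS / H) = √(2 × 36,000 × 33.2 / 3.3).
= √(2,390,400 / 3.3) = √724,363.6364 ≈ 851.096.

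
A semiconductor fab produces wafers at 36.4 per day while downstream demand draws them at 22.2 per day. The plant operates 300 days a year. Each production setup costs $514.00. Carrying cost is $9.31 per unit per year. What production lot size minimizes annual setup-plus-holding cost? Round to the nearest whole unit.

Annual demand D = 22.2 × 300 = 6,660.
Production build-up factor (1 − d/p) = 1 − 22.2/36.4 = 0.3901.
Q* = √(2DS / (H(1 − d/p))) = √(2 × 6,660 × 514 / (9.31 × 0.3901)).
= √(6,846,480 / 3.6319) ≈ 1372.984.

Q* ≈ 1,373 wafers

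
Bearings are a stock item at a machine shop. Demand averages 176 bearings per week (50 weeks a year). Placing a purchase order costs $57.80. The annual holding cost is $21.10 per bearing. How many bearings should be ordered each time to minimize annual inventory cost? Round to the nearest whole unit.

Q* ≈ 220 bearings

Annual demand D = 176 × 50 = 8,800.
EOQ = √(2DS / H) = √(2 × 8,800 × 57.8 / 21.1).
= √(1,017,280 / 21.1) = √48,212.3223 ≈ 219.573.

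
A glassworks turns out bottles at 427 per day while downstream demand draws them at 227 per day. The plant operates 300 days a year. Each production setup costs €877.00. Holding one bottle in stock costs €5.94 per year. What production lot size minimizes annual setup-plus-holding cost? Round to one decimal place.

Annual demand D = 227 × 300 = 68,100.
Production build-up factor (1 − d/p) = 1 − 227/427 = 0.4684.
Q* = √(2DS / (H(1 − d/p))) = √(2 × 68,100 × 877 / (5.94 × 0.4684)).
= √(119,447,400 / 2.7822) ≈ 6552.304.

Q* ≈ 6,552.3 bottles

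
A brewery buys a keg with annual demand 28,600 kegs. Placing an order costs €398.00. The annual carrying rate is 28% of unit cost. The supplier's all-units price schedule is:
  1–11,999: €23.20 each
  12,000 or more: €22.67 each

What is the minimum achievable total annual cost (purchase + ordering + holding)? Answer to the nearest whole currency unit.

Holding cost per unit per year at price C is H = 0.28·C.
Candidates are each tier's EOQ (if it falls in that tier) and each price-break quantity.
EOQ at €23.20 = 1872.0 (feasible in tier 1): TC = 28,600×€23.20 + (28,600/1872.0)×398 + (1872.0/2)×0.28×€23.20 = €675,680.81.
EOQ at €22.67 = 1893.8 < 12000, so use break Q=12000: TC = 28,600×€22.67 + (28,600/12000.0)×398 + (12000.0/2)×0.28×€22.67 = €687,396.17.
Lowest total cost among the candidates is at Q = 1872.0.

TC* ≈ €675,681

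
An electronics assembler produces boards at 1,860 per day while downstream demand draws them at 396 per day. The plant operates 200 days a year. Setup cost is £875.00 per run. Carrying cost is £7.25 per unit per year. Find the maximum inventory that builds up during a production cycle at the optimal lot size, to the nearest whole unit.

I_max ≈ 3,879 boards

Annual demand D = 396 × 200 = 79,200.
Production build-up factor (1 − d/p) = 1 − 396/1,860 = 0.7871.
Q* = √(2DS / (H(1 − d/p))) = √(2 × 79,200 × 875 / (7.25 × 0.7871)).
= √(138,600,000 / 5.7065) ≈ 4928.316.
Maximum inventory = Q*(1 − d/p) = 4928.316 × 0.7871 ≈ 3879.062.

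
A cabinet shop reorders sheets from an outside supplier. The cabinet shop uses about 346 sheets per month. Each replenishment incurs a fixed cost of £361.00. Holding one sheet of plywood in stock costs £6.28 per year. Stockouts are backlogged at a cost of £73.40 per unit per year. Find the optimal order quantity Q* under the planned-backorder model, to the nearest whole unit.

Q* ≈ 720 sheets

Annual demand D = 346 × 12 = 4,152.
With planned backorders, Q* = √(2DS/H) · √((H+B)/B).
√(2DS/H) = √(2 × 4,152 × 361 / 6.28) = 690.904.
√((H+B)/B) = √((6.28+73.4)/73.4) = 1.0419.
Q* ≈ 719.853.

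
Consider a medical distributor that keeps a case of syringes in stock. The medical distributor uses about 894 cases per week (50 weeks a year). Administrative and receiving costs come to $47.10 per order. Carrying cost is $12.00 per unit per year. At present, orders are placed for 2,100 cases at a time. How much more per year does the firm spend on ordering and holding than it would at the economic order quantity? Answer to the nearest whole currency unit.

Annual demand D = 894 × 50 = 44,700.
EOQ = √(2DS/H) = √(2 × 44,700 × 47.1 / 12) ≈ 592.36.
Cost at Q* = (D/Q*)S + (Q*/2)H = √(2DSH) ≈ $7,108.37.
Cost at Q = 2,100: (44,700/2,100)×47.1 + (2,100/2)×12 = $1,002.56 + $12,600.00 = $13,602.56.
Excess = $13,602.56 − $7,108.37 = $6,494.19.

Extra cost ≈ $6,494 per year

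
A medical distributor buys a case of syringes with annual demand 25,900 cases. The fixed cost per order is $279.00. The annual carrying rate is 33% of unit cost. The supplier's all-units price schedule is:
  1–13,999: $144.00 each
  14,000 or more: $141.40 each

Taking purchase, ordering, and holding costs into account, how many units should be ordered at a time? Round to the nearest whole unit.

Holding cost per unit per year at price C is H = 0.33·C.
For each price level, check whether its EOQ is feasible; otherwise the best quantity at that price is the breakpoint.
EOQ at $144.00 = 551.5 (feasible in tier 1): TC = 25,900×$144.00 + (25,900/551.5)×279 + (551.5/2)×0.33×$144.00 = $3,755,806.27.
EOQ at $141.40 = 556.5 < 14000, so use break Q=14000: TC = 25,900×$141.40 + (25,900/14000.0)×279 + (14000.0/2)×0.33×$141.40 = $3,989,410.15.
Lowest total cost is $3,755,806.27 at Q = 551.5.

Q* ≈ 551 cases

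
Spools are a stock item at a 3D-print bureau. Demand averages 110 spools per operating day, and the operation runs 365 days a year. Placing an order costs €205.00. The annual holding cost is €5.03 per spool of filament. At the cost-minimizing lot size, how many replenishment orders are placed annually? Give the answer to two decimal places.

Annual demand D = 110 × 365 = 40,150.
The optimal lot size = √(2DS/H) = √(2 × 40,150 × 205 / 5.03) ≈ 1809.05.
Orders per year = D / Q* = 40,150 / 1809.05 ≈ 22.194.

N ≈ 22.19 orders per year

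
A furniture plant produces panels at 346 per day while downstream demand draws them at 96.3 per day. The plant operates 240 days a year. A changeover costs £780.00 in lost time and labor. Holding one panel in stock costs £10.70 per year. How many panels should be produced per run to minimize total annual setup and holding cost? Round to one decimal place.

Annual demand D = 96.3 × 240 = 23,112.
Production build-up factor (1 − d/p) = 1 − 96.3/346 = 0.7217.
Q* = √(2DS / (H(1 − d/p))) = √(2 × 23,112 × 780 / (10.7 × 0.7217)).
= √(36,054,720 / 7.7219) ≈ 2160.817.

Q* ≈ 2,160.8 panels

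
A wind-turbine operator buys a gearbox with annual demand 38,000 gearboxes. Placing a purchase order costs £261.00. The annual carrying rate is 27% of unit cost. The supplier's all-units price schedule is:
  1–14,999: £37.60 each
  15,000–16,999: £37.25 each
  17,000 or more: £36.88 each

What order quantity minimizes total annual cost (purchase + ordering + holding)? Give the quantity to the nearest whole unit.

Holding cost per unit per year at price C is H = 0.27·C.
For each price level, check whether its EOQ is feasible; otherwise the best quantity at that price is the breakpoint.
EOQ at £37.60 = 1397.8 (feasible in tier 1): TC = 38,000×£37.60 + (38,000/1397.8)×261 + (1397.8/2)×0.27×£37.60 = £1,442,990.67.
EOQ at £37.25 = 1404.4 < 15000, so use break Q=15000: TC = 38,000×£37.25 + (38,000/15000.0)×261 + (15000.0/2)×0.27×£37.25 = £1,491,592.45.
EOQ at £36.88 = 1411.4 < 17000, so use break Q=17000: TC = 38,000×£36.88 + (38,000/17000.0)×261 + (17000.0/2)×0.27×£36.88 = £1,486,663.01.
Lowest total cost is £1,442,990.67 at Q = 1397.8.

Q* ≈ 1,398 gearboxes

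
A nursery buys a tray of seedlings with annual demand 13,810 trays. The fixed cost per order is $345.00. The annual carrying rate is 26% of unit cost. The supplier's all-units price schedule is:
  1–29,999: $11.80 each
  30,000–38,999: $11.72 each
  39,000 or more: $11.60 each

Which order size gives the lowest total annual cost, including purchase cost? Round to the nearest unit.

Q* ≈ 1,762 trays

Holding cost per unit per year at price C is H = 0.26·C.
For each price level, check whether its EOQ is feasible; otherwise the best quantity at that price is the breakpoint.
EOQ at $11.80 = 1762.4 (feasible in tier 1): TC = 13,810×$11.80 + (13,810/1762.4)×345 + (1762.4/2)×0.26×$11.80 = $168,364.91.
EOQ at $11.72 = 1768.4 < 30000, so use break Q=30000: TC = 13,810×$11.72 + (13,810/30000.0)×345 + (30000.0/2)×0.26×$11.72 = $207,720.02.
EOQ at $11.60 = 1777.5 < 39000, so use break Q=39000: TC = 13,810×$11.60 + (13,810/39000.0)×345 + (39000.0/2)×0.26×$11.60 = $219,130.17.
Lowest total cost is $168,364.91 at Q = 1762.4.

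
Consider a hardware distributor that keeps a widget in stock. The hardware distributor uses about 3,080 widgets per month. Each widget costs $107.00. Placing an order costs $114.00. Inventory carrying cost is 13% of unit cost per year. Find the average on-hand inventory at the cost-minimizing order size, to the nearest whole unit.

Annual demand D = 3,080 × 12 = 36,960.
Holding cost H = 0.13 × $107.00 = $13.9100 per unit per year.
EOQ = √(2DS/H) = √(2 × 36,960 × 114 / 13.91) ≈ 778.34.
Average inventory = Q*/2 ≈ 778.34 / 2 = 389.170.

Average inventory ≈ 389 widgets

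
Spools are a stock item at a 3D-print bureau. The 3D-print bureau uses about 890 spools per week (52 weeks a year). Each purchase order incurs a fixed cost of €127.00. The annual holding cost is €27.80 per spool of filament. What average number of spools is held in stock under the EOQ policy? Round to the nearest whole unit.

Average inventory ≈ 325 spools

Annual demand D = 890 × 52 = 46,280.
EOQ = √(2DS/H) = √(2 × 46,280 × 127 / 27.8) ≈ 650.27.
Average inventory = Q*/2 ≈ 650.27 / 2 = 325.133.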